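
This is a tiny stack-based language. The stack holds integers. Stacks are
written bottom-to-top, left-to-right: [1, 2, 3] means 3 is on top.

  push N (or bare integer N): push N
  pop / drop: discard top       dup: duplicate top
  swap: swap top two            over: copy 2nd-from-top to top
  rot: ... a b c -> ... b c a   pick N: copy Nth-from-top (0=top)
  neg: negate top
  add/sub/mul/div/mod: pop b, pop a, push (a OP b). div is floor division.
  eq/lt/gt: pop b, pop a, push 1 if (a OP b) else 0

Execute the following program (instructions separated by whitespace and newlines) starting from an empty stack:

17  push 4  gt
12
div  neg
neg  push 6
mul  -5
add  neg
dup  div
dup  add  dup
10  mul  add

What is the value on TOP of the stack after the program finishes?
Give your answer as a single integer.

After 'push 17': [17]
After 'push 4': [17, 4]
After 'gt': [1]
After 'push 12': [1, 12]
After 'div': [0]
After 'neg': [0]
After 'neg': [0]
After 'push 6': [0, 6]
After 'mul': [0]
After 'push -5': [0, -5]
After 'add': [-5]
After 'neg': [5]
After 'dup': [5, 5]
After 'div': [1]
After 'dup': [1, 1]
After 'add': [2]
After 'dup': [2, 2]
After 'push 10': [2, 2, 10]
After 'mul': [2, 20]
After 'add': [22]

Answer: 22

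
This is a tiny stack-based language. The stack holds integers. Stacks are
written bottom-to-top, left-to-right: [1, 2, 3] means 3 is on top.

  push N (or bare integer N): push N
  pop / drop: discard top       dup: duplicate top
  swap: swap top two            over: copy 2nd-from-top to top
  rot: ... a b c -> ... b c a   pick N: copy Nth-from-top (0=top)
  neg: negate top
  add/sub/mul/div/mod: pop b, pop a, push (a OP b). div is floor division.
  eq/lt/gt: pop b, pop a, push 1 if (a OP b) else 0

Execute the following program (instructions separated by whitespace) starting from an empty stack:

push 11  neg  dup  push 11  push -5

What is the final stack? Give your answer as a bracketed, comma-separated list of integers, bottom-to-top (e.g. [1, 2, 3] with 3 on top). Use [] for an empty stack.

After 'push 11': [11]
After 'neg': [-11]
After 'dup': [-11, -11]
After 'push 11': [-11, -11, 11]
After 'push -5': [-11, -11, 11, -5]

Answer: [-11, -11, 11, -5]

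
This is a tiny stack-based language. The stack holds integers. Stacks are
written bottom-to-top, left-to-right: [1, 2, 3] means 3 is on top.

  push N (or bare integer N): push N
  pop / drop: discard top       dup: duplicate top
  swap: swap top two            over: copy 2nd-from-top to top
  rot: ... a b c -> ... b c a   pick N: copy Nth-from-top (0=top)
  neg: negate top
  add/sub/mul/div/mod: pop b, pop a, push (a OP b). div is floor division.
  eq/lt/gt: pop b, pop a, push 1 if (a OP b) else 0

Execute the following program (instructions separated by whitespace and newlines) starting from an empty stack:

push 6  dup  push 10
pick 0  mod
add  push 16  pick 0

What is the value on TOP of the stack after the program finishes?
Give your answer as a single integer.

After 'push 6': [6]
After 'dup': [6, 6]
After 'push 10': [6, 6, 10]
After 'pick 0': [6, 6, 10, 10]
After 'mod': [6, 6, 0]
After 'add': [6, 6]
After 'push 16': [6, 6, 16]
After 'pick 0': [6, 6, 16, 16]

Answer: 16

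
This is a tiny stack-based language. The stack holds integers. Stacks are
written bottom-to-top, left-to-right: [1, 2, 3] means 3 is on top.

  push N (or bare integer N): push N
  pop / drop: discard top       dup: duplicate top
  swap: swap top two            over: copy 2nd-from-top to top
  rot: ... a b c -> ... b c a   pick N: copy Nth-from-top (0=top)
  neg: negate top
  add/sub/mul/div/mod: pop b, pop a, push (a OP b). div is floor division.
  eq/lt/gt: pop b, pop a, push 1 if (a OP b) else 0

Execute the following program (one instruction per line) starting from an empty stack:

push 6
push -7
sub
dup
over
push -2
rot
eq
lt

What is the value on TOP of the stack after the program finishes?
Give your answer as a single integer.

Answer: 0

Derivation:
After 'push 6': [6]
After 'push -7': [6, -7]
After 'sub': [13]
After 'dup': [13, 13]
After 'over': [13, 13, 13]
After 'push -2': [13, 13, 13, -2]
After 'rot': [13, 13, -2, 13]
After 'eq': [13, 13, 0]
After 'lt': [13, 0]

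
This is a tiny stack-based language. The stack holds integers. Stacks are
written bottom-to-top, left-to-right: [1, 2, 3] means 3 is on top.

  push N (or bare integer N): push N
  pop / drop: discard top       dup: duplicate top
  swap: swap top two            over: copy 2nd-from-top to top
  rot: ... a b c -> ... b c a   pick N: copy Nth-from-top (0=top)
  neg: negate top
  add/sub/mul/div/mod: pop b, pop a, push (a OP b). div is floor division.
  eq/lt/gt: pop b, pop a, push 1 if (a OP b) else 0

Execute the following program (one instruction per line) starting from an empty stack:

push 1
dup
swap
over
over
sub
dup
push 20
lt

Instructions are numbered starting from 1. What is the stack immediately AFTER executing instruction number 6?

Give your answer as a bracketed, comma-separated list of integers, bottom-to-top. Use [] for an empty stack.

Step 1 ('push 1'): [1]
Step 2 ('dup'): [1, 1]
Step 3 ('swap'): [1, 1]
Step 4 ('over'): [1, 1, 1]
Step 5 ('over'): [1, 1, 1, 1]
Step 6 ('sub'): [1, 1, 0]

Answer: [1, 1, 0]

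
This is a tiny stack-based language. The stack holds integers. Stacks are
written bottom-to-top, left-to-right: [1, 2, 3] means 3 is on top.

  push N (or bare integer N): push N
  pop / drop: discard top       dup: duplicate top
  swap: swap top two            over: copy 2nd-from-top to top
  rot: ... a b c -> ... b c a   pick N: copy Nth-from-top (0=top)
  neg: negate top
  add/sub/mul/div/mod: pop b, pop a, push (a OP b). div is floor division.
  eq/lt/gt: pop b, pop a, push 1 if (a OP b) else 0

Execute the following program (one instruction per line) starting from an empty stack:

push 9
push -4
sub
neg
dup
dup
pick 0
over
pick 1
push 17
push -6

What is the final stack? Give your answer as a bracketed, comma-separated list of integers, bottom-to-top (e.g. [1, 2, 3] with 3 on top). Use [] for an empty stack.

After 'push 9': [9]
After 'push -4': [9, -4]
After 'sub': [13]
After 'neg': [-13]
After 'dup': [-13, -13]
After 'dup': [-13, -13, -13]
After 'pick 0': [-13, -13, -13, -13]
After 'over': [-13, -13, -13, -13, -13]
After 'pick 1': [-13, -13, -13, -13, -13, -13]
After 'push 17': [-13, -13, -13, -13, -13, -13, 17]
After 'push -6': [-13, -13, -13, -13, -13, -13, 17, -6]

Answer: [-13, -13, -13, -13, -13, -13, 17, -6]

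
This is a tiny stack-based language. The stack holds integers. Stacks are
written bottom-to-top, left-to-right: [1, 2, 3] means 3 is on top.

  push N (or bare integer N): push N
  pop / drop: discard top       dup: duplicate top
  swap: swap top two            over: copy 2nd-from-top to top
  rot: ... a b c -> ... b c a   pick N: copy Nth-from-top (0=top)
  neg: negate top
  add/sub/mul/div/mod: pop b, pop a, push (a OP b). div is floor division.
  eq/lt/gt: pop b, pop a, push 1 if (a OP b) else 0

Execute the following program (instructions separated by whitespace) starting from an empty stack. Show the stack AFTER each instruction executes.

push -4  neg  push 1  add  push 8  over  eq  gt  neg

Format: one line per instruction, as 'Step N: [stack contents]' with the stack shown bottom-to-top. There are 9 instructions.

Step 1: [-4]
Step 2: [4]
Step 3: [4, 1]
Step 4: [5]
Step 5: [5, 8]
Step 6: [5, 8, 5]
Step 7: [5, 0]
Step 8: [1]
Step 9: [-1]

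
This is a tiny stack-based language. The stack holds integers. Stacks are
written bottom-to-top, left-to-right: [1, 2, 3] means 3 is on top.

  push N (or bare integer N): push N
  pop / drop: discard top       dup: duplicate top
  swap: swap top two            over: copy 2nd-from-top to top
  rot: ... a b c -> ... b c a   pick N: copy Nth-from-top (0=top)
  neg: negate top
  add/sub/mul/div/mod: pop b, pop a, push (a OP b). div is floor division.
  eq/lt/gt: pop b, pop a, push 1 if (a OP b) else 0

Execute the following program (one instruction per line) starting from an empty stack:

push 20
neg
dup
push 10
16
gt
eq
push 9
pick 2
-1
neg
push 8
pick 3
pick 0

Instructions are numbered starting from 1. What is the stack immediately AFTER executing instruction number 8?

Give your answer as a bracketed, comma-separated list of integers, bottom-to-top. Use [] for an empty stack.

Step 1 ('push 20'): [20]
Step 2 ('neg'): [-20]
Step 3 ('dup'): [-20, -20]
Step 4 ('push 10'): [-20, -20, 10]
Step 5 ('16'): [-20, -20, 10, 16]
Step 6 ('gt'): [-20, -20, 0]
Step 7 ('eq'): [-20, 0]
Step 8 ('push 9'): [-20, 0, 9]

Answer: [-20, 0, 9]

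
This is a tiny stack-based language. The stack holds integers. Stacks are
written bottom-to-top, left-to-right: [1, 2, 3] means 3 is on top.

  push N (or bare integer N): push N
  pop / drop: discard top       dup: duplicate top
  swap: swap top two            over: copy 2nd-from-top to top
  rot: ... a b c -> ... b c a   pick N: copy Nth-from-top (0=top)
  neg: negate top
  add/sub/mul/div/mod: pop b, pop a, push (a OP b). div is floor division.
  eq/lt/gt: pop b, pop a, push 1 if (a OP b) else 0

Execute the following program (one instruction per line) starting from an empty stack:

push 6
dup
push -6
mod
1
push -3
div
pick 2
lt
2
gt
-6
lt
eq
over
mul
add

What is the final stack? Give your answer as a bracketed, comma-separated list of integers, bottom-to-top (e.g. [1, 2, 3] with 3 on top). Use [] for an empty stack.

After 'push 6': [6]
After 'dup': [6, 6]
After 'push -6': [6, 6, -6]
After 'mod': [6, 0]
After 'push 1': [6, 0, 1]
After 'push -3': [6, 0, 1, -3]
After 'div': [6, 0, -1]
After 'pick 2': [6, 0, -1, 6]
After 'lt': [6, 0, 1]
After 'push 2': [6, 0, 1, 2]
After 'gt': [6, 0, 0]
After 'push -6': [6, 0, 0, -6]
After 'lt': [6, 0, 0]
After 'eq': [6, 1]
After 'over': [6, 1, 6]
After 'mul': [6, 6]
After 'add': [12]

Answer: [12]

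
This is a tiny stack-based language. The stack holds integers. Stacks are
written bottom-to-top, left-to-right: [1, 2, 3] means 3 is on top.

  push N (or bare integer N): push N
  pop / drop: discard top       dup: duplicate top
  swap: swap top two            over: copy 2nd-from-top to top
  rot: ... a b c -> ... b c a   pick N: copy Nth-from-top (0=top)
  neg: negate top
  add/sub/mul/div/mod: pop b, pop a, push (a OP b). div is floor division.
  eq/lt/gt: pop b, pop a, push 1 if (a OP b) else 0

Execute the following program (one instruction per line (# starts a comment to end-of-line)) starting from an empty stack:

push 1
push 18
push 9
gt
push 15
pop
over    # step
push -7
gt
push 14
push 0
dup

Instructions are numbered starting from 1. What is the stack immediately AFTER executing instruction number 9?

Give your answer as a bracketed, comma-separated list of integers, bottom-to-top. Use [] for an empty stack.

Step 1 ('push 1'): [1]
Step 2 ('push 18'): [1, 18]
Step 3 ('push 9'): [1, 18, 9]
Step 4 ('gt'): [1, 1]
Step 5 ('push 15'): [1, 1, 15]
Step 6 ('pop'): [1, 1]
Step 7 ('over'): [1, 1, 1]
Step 8 ('push -7'): [1, 1, 1, -7]
Step 9 ('gt'): [1, 1, 1]

Answer: [1, 1, 1]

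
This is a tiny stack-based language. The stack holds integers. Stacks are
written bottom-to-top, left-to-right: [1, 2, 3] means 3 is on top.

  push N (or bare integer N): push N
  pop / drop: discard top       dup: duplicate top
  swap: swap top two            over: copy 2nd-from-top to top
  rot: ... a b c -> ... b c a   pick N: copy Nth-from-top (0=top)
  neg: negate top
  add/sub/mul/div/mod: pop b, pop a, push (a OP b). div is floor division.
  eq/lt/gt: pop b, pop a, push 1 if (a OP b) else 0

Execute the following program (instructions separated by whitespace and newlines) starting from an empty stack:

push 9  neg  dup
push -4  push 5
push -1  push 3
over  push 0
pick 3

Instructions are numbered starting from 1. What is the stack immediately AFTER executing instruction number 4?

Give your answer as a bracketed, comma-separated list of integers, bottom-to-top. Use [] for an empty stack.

Answer: [-9, -9, -4]

Derivation:
Step 1 ('push 9'): [9]
Step 2 ('neg'): [-9]
Step 3 ('dup'): [-9, -9]
Step 4 ('push -4'): [-9, -9, -4]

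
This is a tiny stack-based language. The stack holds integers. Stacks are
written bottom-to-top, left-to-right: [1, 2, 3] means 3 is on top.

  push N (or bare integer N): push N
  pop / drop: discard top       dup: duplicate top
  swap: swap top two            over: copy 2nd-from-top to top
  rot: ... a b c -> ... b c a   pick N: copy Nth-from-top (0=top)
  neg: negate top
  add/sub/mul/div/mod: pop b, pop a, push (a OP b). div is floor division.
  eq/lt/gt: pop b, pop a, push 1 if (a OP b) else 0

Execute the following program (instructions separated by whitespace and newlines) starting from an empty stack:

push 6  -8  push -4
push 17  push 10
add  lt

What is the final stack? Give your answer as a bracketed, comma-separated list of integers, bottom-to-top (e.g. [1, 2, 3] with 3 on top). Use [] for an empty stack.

Answer: [6, -8, 1]

Derivation:
After 'push 6': [6]
After 'push -8': [6, -8]
After 'push -4': [6, -8, -4]
After 'push 17': [6, -8, -4, 17]
After 'push 10': [6, -8, -4, 17, 10]
After 'add': [6, -8, -4, 27]
After 'lt': [6, -8, 1]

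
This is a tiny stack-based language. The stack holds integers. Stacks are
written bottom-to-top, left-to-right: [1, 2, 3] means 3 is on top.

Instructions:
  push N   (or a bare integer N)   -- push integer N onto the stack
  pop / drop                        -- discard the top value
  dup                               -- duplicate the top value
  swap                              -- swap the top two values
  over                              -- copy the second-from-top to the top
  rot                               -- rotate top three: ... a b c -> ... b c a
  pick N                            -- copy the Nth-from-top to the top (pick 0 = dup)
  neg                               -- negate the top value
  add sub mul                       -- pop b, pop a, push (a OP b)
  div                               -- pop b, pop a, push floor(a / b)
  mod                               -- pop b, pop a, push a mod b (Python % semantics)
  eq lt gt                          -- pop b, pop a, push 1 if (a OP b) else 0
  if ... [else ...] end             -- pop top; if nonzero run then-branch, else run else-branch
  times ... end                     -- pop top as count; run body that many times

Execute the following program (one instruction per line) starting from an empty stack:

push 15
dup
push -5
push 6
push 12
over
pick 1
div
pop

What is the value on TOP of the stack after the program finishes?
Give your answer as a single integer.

After 'push 15': [15]
After 'dup': [15, 15]
After 'push -5': [15, 15, -5]
After 'push 6': [15, 15, -5, 6]
After 'push 12': [15, 15, -5, 6, 12]
After 'over': [15, 15, -5, 6, 12, 6]
After 'pick 1': [15, 15, -5, 6, 12, 6, 12]
After 'div': [15, 15, -5, 6, 12, 0]
After 'pop': [15, 15, -5, 6, 12]

Answer: 12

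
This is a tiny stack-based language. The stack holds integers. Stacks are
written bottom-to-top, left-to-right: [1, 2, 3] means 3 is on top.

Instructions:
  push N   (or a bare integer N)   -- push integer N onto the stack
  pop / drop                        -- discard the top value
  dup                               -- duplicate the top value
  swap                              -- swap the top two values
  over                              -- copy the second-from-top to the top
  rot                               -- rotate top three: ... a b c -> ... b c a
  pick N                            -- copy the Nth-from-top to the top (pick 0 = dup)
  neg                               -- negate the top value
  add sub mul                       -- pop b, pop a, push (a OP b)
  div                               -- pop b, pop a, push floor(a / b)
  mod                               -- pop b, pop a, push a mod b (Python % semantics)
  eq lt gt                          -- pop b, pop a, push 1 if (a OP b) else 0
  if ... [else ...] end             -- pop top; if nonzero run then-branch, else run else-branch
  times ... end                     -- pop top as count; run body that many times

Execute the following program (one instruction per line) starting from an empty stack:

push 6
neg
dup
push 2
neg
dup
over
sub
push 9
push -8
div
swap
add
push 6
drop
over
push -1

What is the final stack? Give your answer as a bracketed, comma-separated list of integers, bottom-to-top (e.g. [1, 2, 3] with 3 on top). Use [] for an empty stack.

After 'push 6': [6]
After 'neg': [-6]
After 'dup': [-6, -6]
After 'push 2': [-6, -6, 2]
After 'neg': [-6, -6, -2]
After 'dup': [-6, -6, -2, -2]
After 'over': [-6, -6, -2, -2, -2]
After 'sub': [-6, -6, -2, 0]
After 'push 9': [-6, -6, -2, 0, 9]
After 'push -8': [-6, -6, -2, 0, 9, -8]
After 'div': [-6, -6, -2, 0, -2]
After 'swap': [-6, -6, -2, -2, 0]
After 'add': [-6, -6, -2, -2]
After 'push 6': [-6, -6, -2, -2, 6]
After 'drop': [-6, -6, -2, -2]
After 'over': [-6, -6, -2, -2, -2]
After 'push -1': [-6, -6, -2, -2, -2, -1]

Answer: [-6, -6, -2, -2, -2, -1]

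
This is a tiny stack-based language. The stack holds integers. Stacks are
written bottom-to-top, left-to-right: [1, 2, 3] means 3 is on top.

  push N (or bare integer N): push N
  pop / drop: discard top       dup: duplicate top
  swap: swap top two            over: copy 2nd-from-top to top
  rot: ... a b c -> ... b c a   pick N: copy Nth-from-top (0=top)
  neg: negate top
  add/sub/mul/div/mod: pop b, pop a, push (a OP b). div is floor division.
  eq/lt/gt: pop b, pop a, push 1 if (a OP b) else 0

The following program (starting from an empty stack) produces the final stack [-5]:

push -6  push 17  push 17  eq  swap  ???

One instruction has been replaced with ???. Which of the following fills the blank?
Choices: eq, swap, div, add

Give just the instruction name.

Stack before ???: [1, -6]
Stack after ???:  [-5]
Checking each choice:
  eq: produces [0]
  swap: produces [-6, 1]
  div: produces [-1]
  add: MATCH


Answer: add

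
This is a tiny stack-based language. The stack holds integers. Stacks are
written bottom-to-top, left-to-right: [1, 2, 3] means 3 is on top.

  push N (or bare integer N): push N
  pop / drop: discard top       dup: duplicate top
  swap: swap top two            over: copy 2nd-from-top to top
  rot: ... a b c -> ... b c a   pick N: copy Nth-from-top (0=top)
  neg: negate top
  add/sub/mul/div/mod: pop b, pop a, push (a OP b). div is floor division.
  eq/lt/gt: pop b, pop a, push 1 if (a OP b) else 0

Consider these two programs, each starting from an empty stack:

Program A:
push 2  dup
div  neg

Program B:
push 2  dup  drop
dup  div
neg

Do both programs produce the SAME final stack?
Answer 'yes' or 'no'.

Answer: yes

Derivation:
Program A trace:
  After 'push 2': [2]
  After 'dup': [2, 2]
  After 'div': [1]
  After 'neg': [-1]
Program A final stack: [-1]

Program B trace:
  After 'push 2': [2]
  After 'dup': [2, 2]
  After 'drop': [2]
  After 'dup': [2, 2]
  After 'div': [1]
  After 'neg': [-1]
Program B final stack: [-1]
Same: yes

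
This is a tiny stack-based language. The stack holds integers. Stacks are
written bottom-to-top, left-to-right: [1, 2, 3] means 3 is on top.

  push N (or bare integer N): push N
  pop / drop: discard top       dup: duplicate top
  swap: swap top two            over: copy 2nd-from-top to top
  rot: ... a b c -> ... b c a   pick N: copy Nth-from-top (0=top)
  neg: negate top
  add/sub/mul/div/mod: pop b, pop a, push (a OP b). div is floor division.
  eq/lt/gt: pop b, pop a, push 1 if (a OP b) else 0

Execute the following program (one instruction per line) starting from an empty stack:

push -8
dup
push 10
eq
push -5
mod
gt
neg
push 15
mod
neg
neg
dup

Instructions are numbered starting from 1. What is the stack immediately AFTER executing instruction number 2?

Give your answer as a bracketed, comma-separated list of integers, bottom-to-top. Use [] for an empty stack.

Step 1 ('push -8'): [-8]
Step 2 ('dup'): [-8, -8]

Answer: [-8, -8]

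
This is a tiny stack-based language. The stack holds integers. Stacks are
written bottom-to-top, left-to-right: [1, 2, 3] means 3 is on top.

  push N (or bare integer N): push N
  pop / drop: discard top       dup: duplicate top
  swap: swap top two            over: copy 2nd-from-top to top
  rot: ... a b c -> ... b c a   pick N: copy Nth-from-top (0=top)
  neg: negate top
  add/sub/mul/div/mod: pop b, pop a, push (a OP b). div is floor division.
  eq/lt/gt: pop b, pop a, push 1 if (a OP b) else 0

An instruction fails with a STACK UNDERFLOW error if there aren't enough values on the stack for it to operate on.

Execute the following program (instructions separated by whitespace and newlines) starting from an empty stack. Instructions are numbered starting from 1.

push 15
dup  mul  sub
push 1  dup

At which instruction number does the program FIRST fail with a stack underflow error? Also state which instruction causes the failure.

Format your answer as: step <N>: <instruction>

Step 1 ('push 15'): stack = [15], depth = 1
Step 2 ('dup'): stack = [15, 15], depth = 2
Step 3 ('mul'): stack = [225], depth = 1
Step 4 ('sub'): needs 2 value(s) but depth is 1 — STACK UNDERFLOW

Answer: step 4: sub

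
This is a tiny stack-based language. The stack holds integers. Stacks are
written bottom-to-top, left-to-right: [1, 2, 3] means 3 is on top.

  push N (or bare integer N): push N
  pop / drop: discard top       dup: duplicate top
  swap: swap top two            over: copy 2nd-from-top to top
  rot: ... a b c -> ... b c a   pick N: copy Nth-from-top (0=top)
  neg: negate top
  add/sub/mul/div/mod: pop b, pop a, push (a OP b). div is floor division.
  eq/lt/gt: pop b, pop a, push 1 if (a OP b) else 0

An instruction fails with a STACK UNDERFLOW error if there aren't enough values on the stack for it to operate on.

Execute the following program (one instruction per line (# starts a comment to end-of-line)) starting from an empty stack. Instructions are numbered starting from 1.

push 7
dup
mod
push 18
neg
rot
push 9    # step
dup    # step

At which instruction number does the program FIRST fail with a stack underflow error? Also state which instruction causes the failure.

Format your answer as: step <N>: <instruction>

Step 1 ('push 7'): stack = [7], depth = 1
Step 2 ('dup'): stack = [7, 7], depth = 2
Step 3 ('mod'): stack = [0], depth = 1
Step 4 ('push 18'): stack = [0, 18], depth = 2
Step 5 ('neg'): stack = [0, -18], depth = 2
Step 6 ('rot'): needs 3 value(s) but depth is 2 — STACK UNDERFLOW

Answer: step 6: rot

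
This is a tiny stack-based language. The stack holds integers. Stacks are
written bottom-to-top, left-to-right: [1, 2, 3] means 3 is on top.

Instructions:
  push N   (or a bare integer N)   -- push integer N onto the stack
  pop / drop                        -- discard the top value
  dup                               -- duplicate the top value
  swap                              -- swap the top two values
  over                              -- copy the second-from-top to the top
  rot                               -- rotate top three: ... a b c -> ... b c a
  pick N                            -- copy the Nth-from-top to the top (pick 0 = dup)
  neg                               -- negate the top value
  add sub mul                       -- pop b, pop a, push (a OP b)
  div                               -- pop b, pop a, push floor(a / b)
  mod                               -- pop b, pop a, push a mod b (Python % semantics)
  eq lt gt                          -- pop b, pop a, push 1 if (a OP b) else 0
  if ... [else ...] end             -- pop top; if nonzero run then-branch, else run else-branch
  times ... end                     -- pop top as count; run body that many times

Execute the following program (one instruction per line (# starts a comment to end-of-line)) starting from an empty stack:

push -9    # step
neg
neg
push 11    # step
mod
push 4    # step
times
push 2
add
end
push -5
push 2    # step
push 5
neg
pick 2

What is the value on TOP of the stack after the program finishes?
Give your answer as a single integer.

After 'push -9': [-9]
After 'neg': [9]
After 'neg': [-9]
After 'push 11': [-9, 11]
After 'mod': [2]
After 'push 4': [2, 4]
After 'times': [2]
After 'push 2': [2, 2]
After 'add': [4]
After 'push 2': [4, 2]
After 'add': [6]
After 'push 2': [6, 2]
After 'add': [8]
After 'push 2': [8, 2]
After 'add': [10]
After 'push -5': [10, -5]
After 'push 2': [10, -5, 2]
After 'push 5': [10, -5, 2, 5]
After 'neg': [10, -5, 2, -5]
After 'pick 2': [10, -5, 2, -5, -5]

Answer: -5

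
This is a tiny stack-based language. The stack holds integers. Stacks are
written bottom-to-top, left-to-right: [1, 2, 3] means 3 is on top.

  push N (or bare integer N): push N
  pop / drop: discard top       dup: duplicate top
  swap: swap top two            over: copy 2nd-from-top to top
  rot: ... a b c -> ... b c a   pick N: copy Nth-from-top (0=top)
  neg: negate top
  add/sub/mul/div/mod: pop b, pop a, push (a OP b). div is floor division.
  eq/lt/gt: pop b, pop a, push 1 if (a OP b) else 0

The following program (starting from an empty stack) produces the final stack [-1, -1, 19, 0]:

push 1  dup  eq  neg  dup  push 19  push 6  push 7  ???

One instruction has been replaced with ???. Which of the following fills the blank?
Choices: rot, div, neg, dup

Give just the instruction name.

Answer: div

Derivation:
Stack before ???: [-1, -1, 19, 6, 7]
Stack after ???:  [-1, -1, 19, 0]
Checking each choice:
  rot: produces [-1, -1, 6, 7, 19]
  div: MATCH
  neg: produces [-1, -1, 19, 6, -7]
  dup: produces [-1, -1, 19, 6, 7, 7]


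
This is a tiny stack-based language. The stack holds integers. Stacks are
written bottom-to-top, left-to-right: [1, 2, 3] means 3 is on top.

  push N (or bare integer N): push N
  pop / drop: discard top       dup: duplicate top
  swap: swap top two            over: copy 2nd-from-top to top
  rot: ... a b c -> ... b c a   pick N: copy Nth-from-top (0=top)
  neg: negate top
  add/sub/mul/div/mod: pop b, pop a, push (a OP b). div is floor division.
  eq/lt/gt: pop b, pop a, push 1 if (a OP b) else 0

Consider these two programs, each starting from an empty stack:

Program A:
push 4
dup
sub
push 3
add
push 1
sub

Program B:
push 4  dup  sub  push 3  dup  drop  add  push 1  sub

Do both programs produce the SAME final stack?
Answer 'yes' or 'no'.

Answer: yes

Derivation:
Program A trace:
  After 'push 4': [4]
  After 'dup': [4, 4]
  After 'sub': [0]
  After 'push 3': [0, 3]
  After 'add': [3]
  After 'push 1': [3, 1]
  After 'sub': [2]
Program A final stack: [2]

Program B trace:
  After 'push 4': [4]
  After 'dup': [4, 4]
  After 'sub': [0]
  After 'push 3': [0, 3]
  After 'dup': [0, 3, 3]
  After 'drop': [0, 3]
  After 'add': [3]
  After 'push 1': [3, 1]
  After 'sub': [2]
Program B final stack: [2]
Same: yes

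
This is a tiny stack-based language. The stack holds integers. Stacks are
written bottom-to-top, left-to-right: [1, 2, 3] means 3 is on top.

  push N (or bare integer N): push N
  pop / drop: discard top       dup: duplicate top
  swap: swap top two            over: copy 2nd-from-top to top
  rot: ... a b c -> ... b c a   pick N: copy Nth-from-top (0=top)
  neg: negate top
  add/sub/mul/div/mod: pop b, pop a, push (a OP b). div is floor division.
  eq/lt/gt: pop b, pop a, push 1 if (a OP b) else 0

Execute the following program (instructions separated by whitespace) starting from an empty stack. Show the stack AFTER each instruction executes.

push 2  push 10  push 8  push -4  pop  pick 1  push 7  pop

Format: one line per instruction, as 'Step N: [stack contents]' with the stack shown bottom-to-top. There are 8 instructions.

Step 1: [2]
Step 2: [2, 10]
Step 3: [2, 10, 8]
Step 4: [2, 10, 8, -4]
Step 5: [2, 10, 8]
Step 6: [2, 10, 8, 10]
Step 7: [2, 10, 8, 10, 7]
Step 8: [2, 10, 8, 10]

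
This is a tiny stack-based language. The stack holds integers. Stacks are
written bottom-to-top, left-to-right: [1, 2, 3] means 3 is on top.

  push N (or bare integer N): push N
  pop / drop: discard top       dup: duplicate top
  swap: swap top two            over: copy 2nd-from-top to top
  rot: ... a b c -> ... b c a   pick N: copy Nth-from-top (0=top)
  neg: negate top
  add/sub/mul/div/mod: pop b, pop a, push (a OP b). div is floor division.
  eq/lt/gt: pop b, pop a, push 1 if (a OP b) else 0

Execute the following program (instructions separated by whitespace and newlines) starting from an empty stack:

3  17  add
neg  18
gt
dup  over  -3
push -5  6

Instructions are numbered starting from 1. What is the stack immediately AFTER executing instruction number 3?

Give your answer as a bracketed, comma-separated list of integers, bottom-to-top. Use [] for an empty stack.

Answer: [20]

Derivation:
Step 1 ('3'): [3]
Step 2 ('17'): [3, 17]
Step 3 ('add'): [20]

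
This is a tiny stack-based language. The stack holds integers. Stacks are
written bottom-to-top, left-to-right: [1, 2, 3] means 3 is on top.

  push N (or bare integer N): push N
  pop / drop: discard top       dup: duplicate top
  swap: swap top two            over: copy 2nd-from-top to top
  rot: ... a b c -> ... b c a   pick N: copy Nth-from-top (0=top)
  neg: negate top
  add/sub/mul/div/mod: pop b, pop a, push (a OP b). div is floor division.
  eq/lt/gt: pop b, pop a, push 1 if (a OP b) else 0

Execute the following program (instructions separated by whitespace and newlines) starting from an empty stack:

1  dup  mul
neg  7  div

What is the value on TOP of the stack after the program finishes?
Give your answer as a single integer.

After 'push 1': [1]
After 'dup': [1, 1]
After 'mul': [1]
After 'neg': [-1]
After 'push 7': [-1, 7]
After 'div': [-1]

Answer: -1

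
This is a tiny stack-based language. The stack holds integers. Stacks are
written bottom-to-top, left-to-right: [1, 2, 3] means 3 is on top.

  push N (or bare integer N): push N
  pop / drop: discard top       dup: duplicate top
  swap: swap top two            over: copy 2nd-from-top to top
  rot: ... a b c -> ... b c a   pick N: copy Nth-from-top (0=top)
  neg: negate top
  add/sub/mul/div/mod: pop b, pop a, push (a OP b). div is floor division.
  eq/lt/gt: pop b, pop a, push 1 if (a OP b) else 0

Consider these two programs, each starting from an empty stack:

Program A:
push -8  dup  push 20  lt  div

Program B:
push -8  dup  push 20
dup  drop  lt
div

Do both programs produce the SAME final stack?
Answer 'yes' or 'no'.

Answer: yes

Derivation:
Program A trace:
  After 'push -8': [-8]
  After 'dup': [-8, -8]
  After 'push 20': [-8, -8, 20]
  After 'lt': [-8, 1]
  After 'div': [-8]
Program A final stack: [-8]

Program B trace:
  After 'push -8': [-8]
  After 'dup': [-8, -8]
  After 'push 20': [-8, -8, 20]
  After 'dup': [-8, -8, 20, 20]
  After 'drop': [-8, -8, 20]
  After 'lt': [-8, 1]
  After 'div': [-8]
Program B final stack: [-8]
Same: yes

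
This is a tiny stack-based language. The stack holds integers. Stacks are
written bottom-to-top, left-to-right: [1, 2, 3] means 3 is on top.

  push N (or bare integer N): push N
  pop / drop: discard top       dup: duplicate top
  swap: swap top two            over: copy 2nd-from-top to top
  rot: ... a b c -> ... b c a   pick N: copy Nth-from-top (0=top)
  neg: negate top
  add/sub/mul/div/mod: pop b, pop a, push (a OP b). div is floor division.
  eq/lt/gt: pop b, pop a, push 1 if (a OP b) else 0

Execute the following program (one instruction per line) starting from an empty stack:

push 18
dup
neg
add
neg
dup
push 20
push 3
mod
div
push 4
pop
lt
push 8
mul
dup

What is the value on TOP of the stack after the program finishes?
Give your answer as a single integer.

After 'push 18': [18]
After 'dup': [18, 18]
After 'neg': [18, -18]
After 'add': [0]
After 'neg': [0]
After 'dup': [0, 0]
After 'push 20': [0, 0, 20]
After 'push 3': [0, 0, 20, 3]
After 'mod': [0, 0, 2]
After 'div': [0, 0]
After 'push 4': [0, 0, 4]
After 'pop': [0, 0]
After 'lt': [0]
After 'push 8': [0, 8]
After 'mul': [0]
After 'dup': [0, 0]

Answer: 0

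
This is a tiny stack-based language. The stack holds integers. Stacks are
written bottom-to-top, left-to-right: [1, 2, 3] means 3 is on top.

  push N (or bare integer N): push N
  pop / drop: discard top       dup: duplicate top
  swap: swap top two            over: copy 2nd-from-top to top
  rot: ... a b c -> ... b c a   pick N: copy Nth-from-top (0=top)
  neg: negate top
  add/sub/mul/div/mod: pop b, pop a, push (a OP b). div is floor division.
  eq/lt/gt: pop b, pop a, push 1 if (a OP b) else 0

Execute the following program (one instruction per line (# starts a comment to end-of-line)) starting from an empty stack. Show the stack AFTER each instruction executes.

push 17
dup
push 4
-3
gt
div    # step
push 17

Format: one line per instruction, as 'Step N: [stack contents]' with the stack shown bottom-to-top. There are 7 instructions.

Step 1: [17]
Step 2: [17, 17]
Step 3: [17, 17, 4]
Step 4: [17, 17, 4, -3]
Step 5: [17, 17, 1]
Step 6: [17, 17]
Step 7: [17, 17, 17]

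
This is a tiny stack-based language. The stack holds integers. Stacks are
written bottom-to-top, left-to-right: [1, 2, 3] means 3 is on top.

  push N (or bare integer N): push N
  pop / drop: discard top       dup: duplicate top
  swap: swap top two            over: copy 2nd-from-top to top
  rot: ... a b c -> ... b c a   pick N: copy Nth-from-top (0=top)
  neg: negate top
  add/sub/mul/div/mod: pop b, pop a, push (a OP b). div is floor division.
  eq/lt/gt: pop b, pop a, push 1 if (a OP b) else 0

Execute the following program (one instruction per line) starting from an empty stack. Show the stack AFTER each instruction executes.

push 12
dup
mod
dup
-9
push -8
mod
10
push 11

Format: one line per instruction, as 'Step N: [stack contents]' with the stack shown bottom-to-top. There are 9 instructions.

Step 1: [12]
Step 2: [12, 12]
Step 3: [0]
Step 4: [0, 0]
Step 5: [0, 0, -9]
Step 6: [0, 0, -9, -8]
Step 7: [0, 0, -1]
Step 8: [0, 0, -1, 10]
Step 9: [0, 0, -1, 10, 11]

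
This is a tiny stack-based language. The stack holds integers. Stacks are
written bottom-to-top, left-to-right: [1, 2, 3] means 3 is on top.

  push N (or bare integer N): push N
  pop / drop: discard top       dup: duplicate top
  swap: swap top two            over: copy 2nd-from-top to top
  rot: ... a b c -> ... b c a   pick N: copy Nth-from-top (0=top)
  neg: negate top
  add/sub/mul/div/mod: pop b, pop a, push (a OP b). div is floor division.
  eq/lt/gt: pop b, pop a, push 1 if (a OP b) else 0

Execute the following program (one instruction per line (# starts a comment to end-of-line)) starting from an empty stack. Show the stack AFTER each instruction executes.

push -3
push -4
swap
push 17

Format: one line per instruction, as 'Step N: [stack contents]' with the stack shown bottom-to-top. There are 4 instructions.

Step 1: [-3]
Step 2: [-3, -4]
Step 3: [-4, -3]
Step 4: [-4, -3, 17]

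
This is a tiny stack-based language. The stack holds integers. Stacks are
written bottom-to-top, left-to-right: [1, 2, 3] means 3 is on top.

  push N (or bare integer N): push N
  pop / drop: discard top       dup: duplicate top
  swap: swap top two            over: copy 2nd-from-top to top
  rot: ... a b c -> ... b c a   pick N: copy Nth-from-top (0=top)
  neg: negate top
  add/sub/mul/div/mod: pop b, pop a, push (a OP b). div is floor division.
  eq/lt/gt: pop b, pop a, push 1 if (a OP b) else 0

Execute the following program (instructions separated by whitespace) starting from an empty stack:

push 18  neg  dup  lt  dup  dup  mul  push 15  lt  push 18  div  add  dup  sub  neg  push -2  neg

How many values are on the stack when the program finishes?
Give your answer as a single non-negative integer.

Answer: 2

Derivation:
After 'push 18': stack = [18] (depth 1)
After 'neg': stack = [-18] (depth 1)
After 'dup': stack = [-18, -18] (depth 2)
After 'lt': stack = [0] (depth 1)
After 'dup': stack = [0, 0] (depth 2)
After 'dup': stack = [0, 0, 0] (depth 3)
After 'mul': stack = [0, 0] (depth 2)
After 'push 15': stack = [0, 0, 15] (depth 3)
After 'lt': stack = [0, 1] (depth 2)
After 'push 18': stack = [0, 1, 18] (depth 3)
After 'div': stack = [0, 0] (depth 2)
After 'add': stack = [0] (depth 1)
After 'dup': stack = [0, 0] (depth 2)
After 'sub': stack = [0] (depth 1)
After 'neg': stack = [0] (depth 1)
After 'push -2': stack = [0, -2] (depth 2)
After 'neg': stack = [0, 2] (depth 2)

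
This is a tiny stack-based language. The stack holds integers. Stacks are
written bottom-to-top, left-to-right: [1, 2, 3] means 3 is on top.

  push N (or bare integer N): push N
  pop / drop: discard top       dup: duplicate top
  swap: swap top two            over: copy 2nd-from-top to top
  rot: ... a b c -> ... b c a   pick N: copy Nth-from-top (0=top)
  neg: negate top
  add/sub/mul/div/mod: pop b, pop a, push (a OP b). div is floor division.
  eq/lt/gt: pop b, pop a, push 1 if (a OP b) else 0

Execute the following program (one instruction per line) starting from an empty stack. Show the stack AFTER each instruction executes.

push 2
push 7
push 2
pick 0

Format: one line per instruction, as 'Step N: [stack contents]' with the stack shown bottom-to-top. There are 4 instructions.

Step 1: [2]
Step 2: [2, 7]
Step 3: [2, 7, 2]
Step 4: [2, 7, 2, 2]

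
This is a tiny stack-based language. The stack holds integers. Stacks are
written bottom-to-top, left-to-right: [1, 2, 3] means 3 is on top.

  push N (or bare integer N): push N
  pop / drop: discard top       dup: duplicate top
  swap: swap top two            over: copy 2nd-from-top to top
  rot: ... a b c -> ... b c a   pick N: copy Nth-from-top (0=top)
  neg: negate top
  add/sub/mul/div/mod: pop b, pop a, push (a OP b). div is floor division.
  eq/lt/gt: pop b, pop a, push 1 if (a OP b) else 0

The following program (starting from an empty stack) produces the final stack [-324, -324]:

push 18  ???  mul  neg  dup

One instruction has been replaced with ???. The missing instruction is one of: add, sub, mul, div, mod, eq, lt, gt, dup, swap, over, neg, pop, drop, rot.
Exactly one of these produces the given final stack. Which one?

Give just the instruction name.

Stack before ???: [18]
Stack after ???:  [18, 18]
The instruction that transforms [18] -> [18, 18] is: dup

Answer: dup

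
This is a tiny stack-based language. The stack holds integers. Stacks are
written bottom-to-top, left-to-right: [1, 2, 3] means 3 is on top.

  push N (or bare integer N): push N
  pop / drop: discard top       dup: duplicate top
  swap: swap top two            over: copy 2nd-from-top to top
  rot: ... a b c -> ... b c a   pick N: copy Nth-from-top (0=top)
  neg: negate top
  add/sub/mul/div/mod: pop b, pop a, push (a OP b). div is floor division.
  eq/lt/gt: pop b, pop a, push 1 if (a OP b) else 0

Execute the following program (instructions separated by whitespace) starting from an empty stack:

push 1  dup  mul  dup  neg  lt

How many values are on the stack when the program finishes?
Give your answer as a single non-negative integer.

After 'push 1': stack = [1] (depth 1)
After 'dup': stack = [1, 1] (depth 2)
After 'mul': stack = [1] (depth 1)
After 'dup': stack = [1, 1] (depth 2)
After 'neg': stack = [1, -1] (depth 2)
After 'lt': stack = [0] (depth 1)

Answer: 1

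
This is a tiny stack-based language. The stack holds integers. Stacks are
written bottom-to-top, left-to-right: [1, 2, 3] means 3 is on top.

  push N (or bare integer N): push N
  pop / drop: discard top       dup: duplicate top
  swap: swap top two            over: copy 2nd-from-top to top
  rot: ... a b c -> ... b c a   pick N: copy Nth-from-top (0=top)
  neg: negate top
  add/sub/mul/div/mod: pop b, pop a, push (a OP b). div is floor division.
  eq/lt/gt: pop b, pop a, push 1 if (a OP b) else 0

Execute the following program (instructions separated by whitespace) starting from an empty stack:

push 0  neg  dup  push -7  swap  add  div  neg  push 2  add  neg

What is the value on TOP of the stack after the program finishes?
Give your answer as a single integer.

Answer: -2

Derivation:
After 'push 0': [0]
After 'neg': [0]
After 'dup': [0, 0]
After 'push -7': [0, 0, -7]
After 'swap': [0, -7, 0]
After 'add': [0, -7]
After 'div': [0]
After 'neg': [0]
After 'push 2': [0, 2]
After 'add': [2]
After 'neg': [-2]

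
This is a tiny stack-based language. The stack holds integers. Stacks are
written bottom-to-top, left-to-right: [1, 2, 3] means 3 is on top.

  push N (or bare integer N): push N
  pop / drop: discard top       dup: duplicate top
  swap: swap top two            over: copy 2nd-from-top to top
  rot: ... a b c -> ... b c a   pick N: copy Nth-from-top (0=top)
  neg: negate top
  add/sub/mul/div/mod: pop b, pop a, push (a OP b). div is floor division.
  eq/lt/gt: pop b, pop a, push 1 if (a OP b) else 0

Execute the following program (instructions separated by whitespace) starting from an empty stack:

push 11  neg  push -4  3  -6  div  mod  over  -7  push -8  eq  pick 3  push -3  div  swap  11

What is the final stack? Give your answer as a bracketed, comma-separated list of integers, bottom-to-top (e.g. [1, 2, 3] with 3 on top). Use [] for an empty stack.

After 'push 11': [11]
After 'neg': [-11]
After 'push -4': [-11, -4]
After 'push 3': [-11, -4, 3]
After 'push -6': [-11, -4, 3, -6]
After 'div': [-11, -4, -1]
After 'mod': [-11, 0]
After 'over': [-11, 0, -11]
After 'push -7': [-11, 0, -11, -7]
After 'push -8': [-11, 0, -11, -7, -8]
After 'eq': [-11, 0, -11, 0]
After 'pick 3': [-11, 0, -11, 0, -11]
After 'push -3': [-11, 0, -11, 0, -11, -3]
After 'div': [-11, 0, -11, 0, 3]
After 'swap': [-11, 0, -11, 3, 0]
After 'push 11': [-11, 0, -11, 3, 0, 11]

Answer: [-11, 0, -11, 3, 0, 11]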